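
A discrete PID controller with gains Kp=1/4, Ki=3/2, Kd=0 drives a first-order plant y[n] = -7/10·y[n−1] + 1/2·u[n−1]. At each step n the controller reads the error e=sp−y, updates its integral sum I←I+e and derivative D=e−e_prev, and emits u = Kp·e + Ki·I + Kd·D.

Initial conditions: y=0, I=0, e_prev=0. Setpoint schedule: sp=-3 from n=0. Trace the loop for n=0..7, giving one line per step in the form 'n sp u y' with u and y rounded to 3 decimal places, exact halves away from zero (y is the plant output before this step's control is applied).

(exact arithmetic carried between steps; '≈' marks a value shown rounded to 6 d.p. or computed from one; I and e_prev carry over from the previous line; the table rounds u and y to 3 d.p., halves away from zero)
n=0: y=0, sp=-3, e=sp−y=-3; I=-3, D=e−e_prev=-3; u=1/4·(-3)+3/2·(-3)+0·(-3)=-5.25; next y=-7/10·0+1/2·(-5.25)=-2.625
n=1: y=-2.625, sp=-3, e=sp−y=-0.375; I=-3.375, D=e−e_prev=2.625; u=1/4·(-0.375)+3/2·(-3.375)+0·2.625=-5.15625; next y=-7/10·(-2.625)+1/2·(-5.15625)=-0.740625
n=2: y=-0.740625, sp=-3, e=sp−y=-2.259375; I=-5.634375, D=e−e_prev=-1.884375; u=1/4·(-2.259375)+3/2·(-5.634375)+0·(-1.884375)≈-9.016406; next y=-7/10·(-0.740625)+1/2·(-9.016406)≈-3.989766
n=3: y≈-3.989766, sp=-3, e=sp−y≈0.989766; I≈-4.644609, D=e−e_prev≈3.249141; u=1/4·0.989766+3/2·(-4.644609)+0·3.249141≈-6.719473; next y=-7/10·(-3.989766)+1/2·(-6.719473)≈-0.566900
n=4: y≈-0.566900, sp=-3, e=sp−y≈-2.433100; I≈-7.077709, D=e−e_prev≈-3.422865; u=1/4·(-2.433100)+3/2·(-7.077709)+0·(-3.422865)≈-11.224838; next y=-7/10·(-0.566900)+1/2·(-11.224838)≈-5.215589
n=5: y≈-5.215589, sp=-3, e=sp−y≈2.215589; I≈-4.862120, D=e−e_prev≈4.648689; u=1/4·2.215589+3/2·(-4.862120)+0·4.648689≈-6.739283; next y=-7/10·(-5.215589)+1/2·(-6.739283)≈0.281271
n=6: y≈0.281271, sp=-3, e=sp−y≈-3.281271; I≈-8.143391, D=e−e_prev≈-5.496860; u=1/4·(-3.281271)+3/2·(-8.143391)+0·(-5.496860)≈-13.035404; next y=-7/10·0.281271+1/2·(-13.035404)≈-6.714592
n=7: y≈-6.714592, sp=-3, e=sp−y≈3.714592; I≈-4.428799, D=e−e_prev≈6.995862; u=1/4·3.714592+3/2·(-4.428799)+0·6.995862≈-5.714551; next y=-7/10·(-6.714592)+1/2·(-5.714551)≈1.842939

0 -3 -5.250 0.000
1 -3 -5.156 -2.625
2 -3 -9.016 -0.741
3 -3 -6.719 -3.990
4 -3 -11.225 -0.567
5 -3 -6.739 -5.216
6 -3 -13.035 0.281
7 -3 -5.715 -6.715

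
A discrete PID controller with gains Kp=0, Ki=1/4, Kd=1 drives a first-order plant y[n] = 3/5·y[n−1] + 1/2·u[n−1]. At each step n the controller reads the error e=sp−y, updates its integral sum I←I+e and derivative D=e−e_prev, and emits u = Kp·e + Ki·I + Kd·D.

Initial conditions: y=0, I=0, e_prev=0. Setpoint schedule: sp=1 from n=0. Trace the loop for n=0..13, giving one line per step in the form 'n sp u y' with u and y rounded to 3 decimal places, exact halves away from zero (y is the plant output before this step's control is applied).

(exact arithmetic carried between steps; '≈' marks a value shown rounded to 6 d.p. or computed from one; I and e_prev carry over from the previous line; the table rounds u and y to 3 d.p., halves away from zero)
n=0: y=0, sp=1, e=sp−y=1; I=1, D=e−e_prev=1; u=0·1+1/4·1+1·1=1.25; next y=3/5·0+1/2·1.25=0.625
n=1: y=0.625, sp=1, e=sp−y=0.375; I=1.375, D=e−e_prev=-0.625; u=0·0.375+1/4·1.375+1·(-0.625)=-0.28125; next y=3/5·0.625+1/2·(-0.28125)=0.234375
n=2: y=0.234375, sp=1, e=sp−y=0.765625; I=2.140625, D=e−e_prev=0.390625; u=0·0.765625+1/4·2.140625+1·0.390625≈0.925781; next y=3/5·0.234375+1/2·0.925781≈0.603516
n=3: y≈0.603516, sp=1, e=sp−y≈0.396484; I≈2.537109, D=e−e_prev≈-0.369141; u=0·0.396484+1/4·2.537109+1·(-0.369141)≈0.265137; next y=3/5·0.603516+1/2·0.265137≈0.494678
n=4: y≈0.494678, sp=1, e=sp−y≈0.505322; I≈3.042432, D=e−e_prev≈0.108838; u=0·0.505322+1/4·3.042432+1·0.108838≈0.869446; next y=3/5·0.494678+1/2·0.869446≈0.731530
n=5: y≈0.731530, sp=1, e=sp−y≈0.268470; I≈3.310902, D=e−e_prev≈-0.236852; u=0·0.268470+1/4·3.310902+1·(-0.236852)≈0.590874; next y=3/5·0.731530+1/2·0.590874≈0.734355
n=6: y≈0.734355, sp=1, e=sp−y≈0.265645; I≈3.576548, D=e−e_prev≈-0.002825; u=0·0.265645+1/4·3.576548+1·(-0.002825)≈0.891312; next y=3/5·0.734355+1/2·0.891312≈0.886269
n=7: y≈0.886269, sp=1, e=sp−y≈0.113731; I≈3.690279, D=e−e_prev≈-0.151914; u=0·0.113731+1/4·3.690279+1·(-0.151914)≈0.770656; next y=3/5·0.886269+1/2·0.770656≈0.917089
n=8: y≈0.917089, sp=1, e=sp−y≈0.082911; I≈3.773190, D=e−e_prev≈-0.030820; u=0·0.082911+1/4·3.773190+1·(-0.030820)≈0.912477; next y=3/5·0.917089+1/2·0.912477≈1.006492
n=9: y≈1.006492, sp=1, e=sp−y≈-0.006492; I≈3.766698, D=e−e_prev≈-0.089403; u=0·(-0.006492)+1/4·3.766698+1·(-0.089403)≈0.852272; next y=3/5·1.006492+1/2·0.852272≈1.030031
n=10: y≈1.030031, sp=1, e=sp−y≈-0.030031; I≈3.736667, D=e−e_prev≈-0.023539; u=0·(-0.030031)+1/4·3.736667+1·(-0.023539)≈0.910628; next y=3/5·1.030031+1/2·0.910628≈1.073332
n=11: y≈1.073332, sp=1, e=sp−y≈-0.073332; I≈3.663334, D=e−e_prev≈-0.043302; u=0·(-0.073332)+1/4·3.663334+1·(-0.043302)≈0.872532; next y=3/5·1.073332+1/2·0.872532≈1.080266
n=12: y≈1.080266, sp=1, e=sp−y≈-0.080266; I≈3.583069, D=e−e_prev≈-0.006933; u=0·(-0.080266)+1/4·3.583069+1·(-0.006933)≈0.888834; next y=3/5·1.080266+1/2·0.888834≈1.092576
n=13: y≈1.092576, sp=1, e=sp−y≈-0.092576; I≈3.490493, D=e−e_prev≈-0.012311; u=0·(-0.092576)+1/4·3.490493+1·(-0.012311)≈0.860312; next y=3/5·1.092576+1/2·0.860312≈1.085702

0 1 1.250 0.000
1 1 -0.281 0.625
2 1 0.926 0.234
3 1 0.265 0.604
4 1 0.869 0.495
5 1 0.591 0.732
6 1 0.891 0.734
7 1 0.771 0.886
8 1 0.912 0.917
9 1 0.852 1.006
10 1 0.911 1.030
11 1 0.873 1.073
12 1 0.889 1.080
13 1 0.860 1.093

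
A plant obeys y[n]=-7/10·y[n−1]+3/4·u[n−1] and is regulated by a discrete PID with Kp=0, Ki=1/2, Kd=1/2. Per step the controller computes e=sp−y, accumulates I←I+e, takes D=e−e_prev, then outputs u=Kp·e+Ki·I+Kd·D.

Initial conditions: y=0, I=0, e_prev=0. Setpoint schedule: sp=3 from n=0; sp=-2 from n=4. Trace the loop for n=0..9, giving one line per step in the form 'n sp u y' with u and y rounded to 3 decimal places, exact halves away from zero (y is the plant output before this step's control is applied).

0 3 3.000 0.000
1 3 0.750 2.250
2 3 5.513 -1.013
3 3 0.032 4.843
4 -2 5.248 -3.366
5 -2 -5.332 6.292
6 -2 10.047 -8.404
7 -2 -15.921 13.417
8 -2 22.031 -21.333
9 -2 -38.467 31.456

(exact arithmetic carried between steps; '≈' marks a value shown rounded to 6 d.p. or computed from one; I and e_prev carry over from the previous line; the table rounds u and y to 3 d.p., halves away from zero)
n=0: y=0, sp=3, e=sp−y=3; I=3, D=e−e_prev=3; u=0·3+1/2·3+1/2·3=3; next y=-7/10·0+3/4·3=2.25
n=1: y=2.25, sp=3, e=sp−y=0.75; I=3.75, D=e−e_prev=-2.25; u=0·0.75+1/2·3.75+1/2·(-2.25)=0.75; next y=-7/10·2.25+3/4·0.75=-1.0125
n=2: y=-1.0125, sp=3, e=sp−y=4.0125; I=7.7625, D=e−e_prev=3.2625; u=0·4.0125+1/2·7.7625+1/2·3.2625=5.5125; next y=-7/10·(-1.0125)+3/4·5.5125=4.843125
n=3: y=4.843125, sp=3, e=sp−y=-1.843125; I=5.919375, D=e−e_prev=-5.855625; u=0·(-1.843125)+1/2·5.919375+1/2·(-5.855625)=0.031875; next y=-7/10·4.843125+3/4·0.031875≈-3.366281
n=4: y≈-3.366281, sp=-2, e=sp−y≈1.366281; I≈7.285656, D=e−e_prev≈3.209406; u=0·1.366281+1/2·7.285656+1/2·3.209406≈5.247531; next y=-7/10·(-3.366281)+3/4·5.247531≈6.292045
n=5: y≈6.292045, sp=-2, e=sp−y≈-8.292045; I≈-1.006389, D=e−e_prev≈-9.658327; u=0·(-8.292045)+1/2·(-1.006389)+1/2·(-9.658327)≈-5.332358; next y=-7/10·6.292045+3/4·(-5.332358)≈-8.403700
n=6: y≈-8.403700, sp=-2, e=sp−y≈6.403700; I≈5.397311, D=e−e_prev≈14.695745; u=0·6.403700+1/2·5.397311+1/2·14.695745≈10.046528; next y=-7/10·(-8.403700)+3/4·10.046528≈13.417486
n=7: y≈13.417486, sp=-2, e=sp−y≈-15.417486; I≈-10.020175, D=e−e_prev≈-21.821186; u=0·(-15.417486)+1/2·(-10.020175)+1/2·(-21.821186)≈-15.920681; next y=-7/10·13.417486+3/4·(-15.920681)≈-21.332751
n=8: y≈-21.332751, sp=-2, e=sp−y≈19.332751; I≈9.312576, D=e−e_prev≈34.750237; u=0·19.332751+1/2·9.312576+1/2·34.750237≈22.031406; next y=-7/10·(-21.332751)+3/4·22.031406≈31.456480
n=9: y≈31.456480, sp=-2, e=sp−y≈-33.456480; I≈-24.143905, D=e−e_prev≈-52.789231; u=0·(-33.456480)+1/2·(-24.143905)+1/2·(-52.789231)≈-38.466568; next y=-7/10·31.456480+3/4·(-38.466568)≈-50.869462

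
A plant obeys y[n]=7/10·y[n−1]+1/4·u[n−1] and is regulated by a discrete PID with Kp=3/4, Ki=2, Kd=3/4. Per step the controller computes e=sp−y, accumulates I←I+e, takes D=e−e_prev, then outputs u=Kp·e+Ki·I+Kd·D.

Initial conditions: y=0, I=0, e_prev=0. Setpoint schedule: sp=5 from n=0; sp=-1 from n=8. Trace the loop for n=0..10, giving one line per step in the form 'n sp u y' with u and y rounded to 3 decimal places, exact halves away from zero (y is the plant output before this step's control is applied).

(exact arithmetic carried between steps; '≈' marks a value shown rounded to 6 d.p. or computed from one; I and e_prev carry over from the previous line; the table rounds u and y to 3 d.p., halves away from zero)
n=0: y=0, sp=5, e=sp−y=5; I=5, D=e−e_prev=5; u=3/4·5+2·5+3/4·5=17.5; next y=7/10·0+1/4·17.5=4.375
n=1: y=4.375, sp=5, e=sp−y=0.625; I=5.625, D=e−e_prev=-4.375; u=3/4·0.625+2·5.625+3/4·(-4.375)=8.4375; next y=7/10·4.375+1/4·8.4375=5.171875
n=2: y=5.171875, sp=5, e=sp−y=-0.171875; I=5.453125, D=e−e_prev=-0.796875; u=3/4·(-0.171875)+2·5.453125+3/4·(-0.796875)≈10.179688; next y=7/10·5.171875+1/4·10.179688≈6.165234
n=3: y≈6.165234, sp=5, e=sp−y≈-1.165234; I≈4.287891, D=e−e_prev≈-0.993359; u=3/4·(-1.165234)+2·4.287891+3/4·(-0.993359)≈6.956836; next y=7/10·6.165234+1/4·6.956836≈6.054873
n=4: y≈6.054873, sp=5, e=sp−y≈-1.054873; I≈3.233018, D=e−e_prev≈0.110361; u=3/4·(-1.054873)+2·3.233018+3/4·0.110361≈5.757651; next y=7/10·6.054873+1/4·5.757651≈5.677824
n=5: y≈5.677824, sp=5, e=sp−y≈-0.677824; I≈2.555194, D=e−e_prev≈0.377049; u=3/4·(-0.677824)+2·2.555194+3/4·0.377049≈4.884806; next y=7/10·5.677824+1/4·4.884806≈5.195678
n=6: y≈5.195678, sp=5, e=sp−y≈-0.195678; I≈2.359515, D=e−e_prev≈0.482146; u=3/4·(-0.195678)+2·2.359515+3/4·0.482146≈4.933881; next y=7/10·5.195678+1/4·4.933881≈4.870445
n=7: y≈4.870445, sp=5, e=sp−y≈0.129555; I≈2.489070, D=e−e_prev≈0.325233; u=3/4·0.129555+2·2.489070+3/4·0.325233≈5.319232; next y=7/10·4.870445+1/4·5.319232≈4.739119
n=8: y≈4.739119, sp=-1, e=sp−y≈-5.739119; I≈-3.250049, D=e−e_prev≈-5.868674; u=3/4·(-5.739119)+2·(-3.250049)+3/4·(-5.868674)≈-15.205944; next y=7/10·4.739119+1/4·(-15.205944)≈-0.484102
n=9: y≈-0.484102, sp=-1, e=sp−y≈-0.515898; I≈-3.765947, D=e−e_prev≈5.223222; u=3/4·(-0.515898)+2·(-3.765947)+3/4·5.223222≈-4.001401; next y=7/10·(-0.484102)+1/4·(-4.001401)≈-1.339222
n=10: y≈-1.339222, sp=-1, e=sp−y≈0.339222; I≈-3.426725, D=e−e_prev≈0.855119; u=3/4·0.339222+2·(-3.426725)+3/4·0.855119≈-5.957694; next y=7/10·(-1.339222)+1/4·(-5.957694)≈-2.426879

0 5 17.500 0.000
1 5 8.438 4.375
2 5 10.180 5.172
3 5 6.957 6.165
4 5 5.758 6.055
5 5 4.885 5.678
6 5 4.934 5.196
7 5 5.319 4.870
8 -1 -15.206 4.739
9 -1 -4.001 -0.484
10 -1 -5.958 -1.339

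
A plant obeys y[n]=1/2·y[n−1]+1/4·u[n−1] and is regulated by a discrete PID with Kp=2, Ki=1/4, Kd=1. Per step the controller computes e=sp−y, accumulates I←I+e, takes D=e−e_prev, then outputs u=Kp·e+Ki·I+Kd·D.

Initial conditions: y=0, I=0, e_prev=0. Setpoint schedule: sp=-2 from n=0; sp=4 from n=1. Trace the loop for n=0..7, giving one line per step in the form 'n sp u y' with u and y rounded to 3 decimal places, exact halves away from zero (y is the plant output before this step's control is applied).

(exact arithmetic carried between steps; '≈' marks a value shown rounded to 6 d.p. or computed from one; I and e_prev carry over from the previous line; the table rounds u and y to 3 d.p., halves away from zero)
n=0: y=0, sp=-2, e=sp−y=-2; I=-2, D=e−e_prev=-2; u=2·(-2)+1/4·(-2)+1·(-2)=-6.5; next y=1/2·0+1/4·(-6.5)=-1.625
n=1: y=-1.625, sp=4, e=sp−y=5.625; I=3.625, D=e−e_prev=7.625; u=2·5.625+1/4·3.625+1·7.625=19.78125; next y=1/2·(-1.625)+1/4·19.78125≈4.132813
n=2: y≈4.132813, sp=4, e=sp−y≈-0.132813; I≈3.492188, D=e−e_prev≈-5.757813; u=2·(-0.132813)+1/4·3.492188+1·(-5.757813)≈-5.150391; next y=1/2·4.132813+1/4·(-5.150391)≈0.778809
n=3: y≈0.778809, sp=4, e=sp−y≈3.221191; I≈6.713379, D=e−e_prev≈3.354004; u=2·3.221191+1/4·6.713379+1·3.354004≈11.474731; next y=1/2·0.778809+1/4·11.474731≈3.258087
n=4: y≈3.258087, sp=4, e=sp−y≈0.741913; I≈7.455292, D=e−e_prev≈-2.479279; u=2·0.741913+1/4·7.455292+1·(-2.479279)≈0.868370; next y=1/2·3.258087+1/4·0.868370≈1.846136
n=5: y≈1.846136, sp=4, e=sp−y≈2.153864; I≈9.609156, D=e−e_prev≈1.411951; u=2·2.153864+1/4·9.609156+1·1.411951≈8.121968; next y=1/2·1.846136+1/4·8.121968≈2.953560
n=6: y≈2.953560, sp=4, e=sp−y≈1.046440; I≈10.655596, D=e−e_prev≈-1.107424; u=2·1.046440+1/4·10.655596+1·(-1.107424)≈3.649355; next y=1/2·2.953560+1/4·3.649355≈2.389119
n=7: y≈2.389119, sp=4, e=sp−y≈1.610881; I≈12.266477, D=e−e_prev≈0.564441; u=2·1.610881+1/4·12.266477+1·0.564441≈6.852823; next y=1/2·2.389119+1/4·6.852823≈2.907765

0 -2 -6.500 0.000
1 4 19.781 -1.625
2 4 -5.150 4.133
3 4 11.475 0.779
4 4 0.868 3.258
5 4 8.122 1.846
6 4 3.649 2.954
7 4 6.853 2.389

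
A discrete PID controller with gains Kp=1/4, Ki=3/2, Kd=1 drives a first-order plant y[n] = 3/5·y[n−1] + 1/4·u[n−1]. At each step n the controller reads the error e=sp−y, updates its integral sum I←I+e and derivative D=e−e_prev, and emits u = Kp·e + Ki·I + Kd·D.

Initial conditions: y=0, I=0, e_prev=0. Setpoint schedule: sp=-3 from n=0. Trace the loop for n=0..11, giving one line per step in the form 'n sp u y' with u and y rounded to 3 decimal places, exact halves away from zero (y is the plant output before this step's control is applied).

0 -3 -8.250 0.000
1 -3 -4.078 -2.063
2 -3 -7.012 -2.257
3 -3 -5.983 -3.107
4 -3 -5.977 -3.360
5 -3 -5.277 -3.510
6 -3 -4.895 -3.425
7 -3 -4.575 -3.279
8 -3 -4.472 -3.111
9 -3 -4.485 -2.985
10 -3 -4.581 -2.912
11 -3 -4.694 -2.893

(exact arithmetic carried between steps; '≈' marks a value shown rounded to 6 d.p. or computed from one; I and e_prev carry over from the previous line; the table rounds u and y to 3 d.p., halves away from zero)
n=0: y=0, sp=-3, e=sp−y=-3; I=-3, D=e−e_prev=-3; u=1/4·(-3)+3/2·(-3)+1·(-3)=-8.25; next y=3/5·0+1/4·(-8.25)=-2.0625
n=1: y=-2.0625, sp=-3, e=sp−y=-0.9375; I=-3.9375, D=e−e_prev=2.0625; u=1/4·(-0.9375)+3/2·(-3.9375)+1·2.0625=-4.078125; next y=3/5·(-2.0625)+1/4·(-4.078125)≈-2.257031
n=2: y≈-2.257031, sp=-3, e=sp−y≈-0.742969; I≈-4.680469, D=e−e_prev≈0.194531; u=1/4·(-0.742969)+3/2·(-4.680469)+1·0.194531≈-7.011914; next y=3/5·(-2.257031)+1/4·(-7.011914)≈-3.107197
n=3: y≈-3.107197, sp=-3, e=sp−y≈0.107197; I≈-4.573271, D=e−e_prev≈0.850166; u=1/4·0.107197+3/2·(-4.573271)+1·0.850166≈-5.982942; next y=3/5·(-3.107197)+1/4·(-5.982942)≈-3.360054
n=4: y≈-3.360054, sp=-3, e=sp−y≈0.360054; I≈-4.213218, D=e−e_prev≈0.252857; u=1/4·0.360054+3/2·(-4.213218)+1·0.252857≈-5.976956; next y=3/5·(-3.360054)+1/4·(-5.976956)≈-3.510271
n=5: y≈-3.510271, sp=-3, e=sp−y≈0.510271; I≈-3.702946, D=e−e_prev≈0.150218; u=1/4·0.510271+3/2·(-3.702946)+1·0.150218≈-5.276634; next y=3/5·(-3.510271)+1/4·(-5.276634)≈-3.425321
n=6: y≈-3.425321, sp=-3, e=sp−y≈0.425321; I≈-3.277625, D=e−e_prev≈-0.084950; u=1/4·0.425321+3/2·(-3.277625)+1·(-0.084950)≈-4.895057; next y=3/5·(-3.425321)+1/4·(-4.895057)≈-3.278957
n=7: y≈-3.278957, sp=-3, e=sp−y≈0.278957; I≈-2.998668, D=e−e_prev≈-0.146364; u=1/4·0.278957+3/2·(-2.998668)+1·(-0.146364)≈-4.574627; next y=3/5·(-3.278957)+1/4·(-4.574627)≈-3.111031
n=8: y≈-3.111031, sp=-3, e=sp−y≈0.111031; I≈-2.887637, D=e−e_prev≈-0.167926; u=1/4·0.111031+3/2·(-2.887637)+1·(-0.167926)≈-4.471624; next y=3/5·(-3.111031)+1/4·(-4.471624)≈-2.984525
n=9: y≈-2.984525, sp=-3, e=sp−y≈-0.015475; I≈-2.903112, D=e−e_prev≈-0.126506; u=1/4·(-0.015475)+3/2·(-2.903112)+1·(-0.126506)≈-4.485044; next y=3/5·(-2.984525)+1/4·(-4.485044)≈-2.911976
n=10: y≈-2.911976, sp=-3, e=sp−y≈-0.088024; I≈-2.991137, D=e−e_prev≈-0.072549; u=1/4·(-0.088024)+3/2·(-2.991137)+1·(-0.072549)≈-4.581260; next y=3/5·(-2.911976)+1/4·(-4.581260)≈-2.892500
n=11: y≈-2.892500, sp=-3, e=sp−y≈-0.107500; I≈-3.098636, D=e−e_prev≈-0.019475; u=1/4·(-0.107500)+3/2·(-3.098636)+1·(-0.019475)≈-4.694305; next y=3/5·(-2.892500)+1/4·(-4.694305)≈-2.909076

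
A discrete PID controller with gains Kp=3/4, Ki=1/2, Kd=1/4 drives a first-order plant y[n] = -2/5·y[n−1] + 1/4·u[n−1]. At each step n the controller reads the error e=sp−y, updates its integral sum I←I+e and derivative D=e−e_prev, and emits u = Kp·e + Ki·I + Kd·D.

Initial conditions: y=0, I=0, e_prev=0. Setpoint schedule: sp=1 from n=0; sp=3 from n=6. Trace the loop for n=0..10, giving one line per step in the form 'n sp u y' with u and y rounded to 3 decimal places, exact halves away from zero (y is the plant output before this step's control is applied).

0 1 1.500 0.000
1 1 1.188 0.375
2 1 1.936 0.147
3 1 1.888 0.425
4 1 2.430 0.302
5 1 2.471 0.487
6 3 5.869 0.423
7 3 5.329 1.298
8 3 7.127 0.813
9 3 7.134 1.456
10 3 8.450 1.201

(exact arithmetic carried between steps; '≈' marks a value shown rounded to 6 d.p. or computed from one; I and e_prev carry over from the previous line; the table rounds u and y to 3 d.p., halves away from zero)
n=0: y=0, sp=1, e=sp−y=1; I=1, D=e−e_prev=1; u=3/4·1+1/2·1+1/4·1=1.5; next y=-2/5·0+1/4·1.5=0.375
n=1: y=0.375, sp=1, e=sp−y=0.625; I=1.625, D=e−e_prev=-0.375; u=3/4·0.625+1/2·1.625+1/4·(-0.375)=1.1875; next y=-2/5·0.375+1/4·1.1875=0.146875
n=2: y=0.146875, sp=1, e=sp−y=0.853125; I=2.478125, D=e−e_prev=0.228125; u=3/4·0.853125+1/2·2.478125+1/4·0.228125≈1.935938; next y=-2/5·0.146875+1/4·1.935938≈0.425234
n=3: y≈0.425234, sp=1, e=sp−y≈0.574766; I≈3.052891, D=e−e_prev≈-0.278359; u=3/4·0.574766+1/2·3.052891+1/4·(-0.278359)≈1.887930; next y=-2/5·0.425234+1/4·1.887930≈0.301889
n=4: y≈0.301889, sp=1, e=sp−y≈0.698111; I≈3.751002, D=e−e_prev≈0.123346; u=3/4·0.698111+1/2·3.751002+1/4·0.123346≈2.429921; next y=-2/5·0.301889+1/4·2.429921≈0.486725
n=5: y≈0.486725, sp=1, e=sp−y≈0.513275; I≈4.264277, D=e−e_prev≈-0.184836; u=3/4·0.513275+1/2·4.264277+1/4·(-0.184836)≈2.470886; next y=-2/5·0.486725+1/4·2.470886≈0.423032
n=6: y≈0.423032, sp=3, e=sp−y≈2.576968; I≈6.841246, D=e−e_prev≈2.063693; u=3/4·2.576968+1/2·6.841246+1/4·2.063693≈5.869272; next y=-2/5·0.423032+1/4·5.869272≈1.298105
n=7: y≈1.298105, sp=3, e=sp−y≈1.701895; I≈8.543140, D=e−e_prev≈-0.875074; u=3/4·1.701895+1/2·8.543140+1/4·(-0.875074)≈5.329223; next y=-2/5·1.298105+1/4·5.329223≈0.813063
n=8: y≈0.813063, sp=3, e=sp−y≈2.186937; I≈10.730077, D=e−e_prev≈0.485042; u=3/4·2.186937+1/2·10.730077+1/4·0.485042≈7.126501; next y=-2/5·0.813063+1/4·7.126501≈1.456400
n=9: y≈1.456400, sp=3, e=sp−y≈1.543600; I≈12.273677, D=e−e_prev≈-0.643336; u=3/4·1.543600+1/2·12.273677+1/4·(-0.643336)≈7.133704; next y=-2/5·1.456400+1/4·7.133704≈1.200866
n=10: y≈1.200866, sp=3, e=sp−y≈1.799134; I≈14.072811, D=e−e_prev≈0.255534; u=3/4·1.799134+1/2·14.072811+1/4·0.255534≈8.449639; next y=-2/5·1.200866+1/4·8.449639≈1.632063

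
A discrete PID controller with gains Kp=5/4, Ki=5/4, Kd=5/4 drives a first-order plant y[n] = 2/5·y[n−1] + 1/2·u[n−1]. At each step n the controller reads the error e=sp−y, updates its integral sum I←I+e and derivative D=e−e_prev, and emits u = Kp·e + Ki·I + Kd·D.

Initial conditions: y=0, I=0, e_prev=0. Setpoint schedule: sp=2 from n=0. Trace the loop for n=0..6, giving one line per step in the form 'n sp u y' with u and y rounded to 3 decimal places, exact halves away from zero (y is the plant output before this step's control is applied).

(exact arithmetic carried between steps; '≈' marks a value shown rounded to 6 d.p. or computed from one; I and e_prev carry over from the previous line; the table rounds u and y to 3 d.p., halves away from zero)
n=0: y=0, sp=2, e=sp−y=2; I=2, D=e−e_prev=2; u=5/4·2+5/4·2+5/4·2=7.5; next y=2/5·0+1/2·7.5=3.75
n=1: y=3.75, sp=2, e=sp−y=-1.75; I=0.25, D=e−e_prev=-3.75; u=5/4·(-1.75)+5/4·0.25+5/4·(-3.75)=-6.5625; next y=2/5·3.75+1/2·(-6.5625)=-1.78125
n=2: y=-1.78125, sp=2, e=sp−y=3.78125; I=4.03125, D=e−e_prev=5.53125; u=5/4·3.78125+5/4·4.03125+5/4·5.53125≈16.679688; next y=2/5·(-1.78125)+1/2·16.679688≈7.627344
n=3: y≈7.627344, sp=2, e=sp−y≈-5.627344; I≈-1.596094, D=e−e_prev≈-9.408594; u=5/4·(-5.627344)+5/4·(-1.596094)+5/4·(-9.408594)≈-20.790039; next y=2/5·7.627344+1/2·(-20.790039)≈-7.344082
n=4: y≈-7.344082, sp=2, e=sp−y≈9.344082; I≈7.747988, D=e−e_prev≈14.971426; u=5/4·9.344082+5/4·7.747988+5/4·14.971426≈40.079370; next y=2/5·(-7.344082)+1/2·40.079370≈17.102052
n=5: y≈17.102052, sp=2, e=sp−y≈-15.102052; I≈-7.354064, D=e−e_prev≈-24.446134; u=5/4·(-15.102052)+5/4·(-7.354064)+5/4·(-24.446134)≈-58.627813; next y=2/5·17.102052+1/2·(-58.627813)≈-22.473086
n=6: y≈-22.473086, sp=2, e=sp−y≈24.473086; I≈17.119022, D=e−e_prev≈39.575138; u=5/4·24.473086+5/4·17.119022+5/4·39.575138≈101.459057; next y=2/5·(-22.473086)+1/2·101.459057≈41.740294

0 2 7.500 0.000
1 2 -6.563 3.750
2 2 16.680 -1.781
3 2 -20.790 7.627
4 2 40.079 -7.344
5 2 -58.628 17.102
6 2 101.459 -22.473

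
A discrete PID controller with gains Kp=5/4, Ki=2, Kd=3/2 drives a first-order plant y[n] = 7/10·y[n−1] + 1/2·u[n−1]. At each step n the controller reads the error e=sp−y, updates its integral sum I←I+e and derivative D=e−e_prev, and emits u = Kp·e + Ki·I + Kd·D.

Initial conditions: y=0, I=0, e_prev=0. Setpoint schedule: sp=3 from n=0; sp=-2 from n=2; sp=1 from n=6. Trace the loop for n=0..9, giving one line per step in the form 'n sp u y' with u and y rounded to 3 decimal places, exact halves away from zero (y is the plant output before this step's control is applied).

0 3 14.250 0.000
1 3 -18.094 7.125
2 -2 13.720 -4.059
3 -2 -29.807 4.018
4 -2 46.790 -12.091
5 -2 -85.548 14.932
6 1 159.826 -32.322
7 1 -274.556 57.288
8 1 480.988 -97.176
9 1 -835.178 172.470

(exact arithmetic carried between steps; '≈' marks a value shown rounded to 6 d.p. or computed from one; I and e_prev carry over from the previous line; the table rounds u and y to 3 d.p., halves away from zero)
n=0: y=0, sp=3, e=sp−y=3; I=3, D=e−e_prev=3; u=5/4·3+2·3+3/2·3=14.25; next y=7/10·0+1/2·14.25=7.125
n=1: y=7.125, sp=3, e=sp−y=-4.125; I=-1.125, D=e−e_prev=-7.125; u=5/4·(-4.125)+2·(-1.125)+3/2·(-7.125)=-18.09375; next y=7/10·7.125+1/2·(-18.09375)=-4.059375
n=2: y=-4.059375, sp=-2, e=sp−y=2.059375; I=0.934375, D=e−e_prev=6.184375; u=5/4·2.059375+2·0.934375+3/2·6.184375≈13.719531; next y=7/10·(-4.059375)+1/2·13.719531≈4.018203
n=3: y≈4.018203, sp=-2, e=sp−y≈-6.018203; I≈-5.083828, D=e−e_prev≈-8.077578; u=5/4·(-6.018203)+2·(-5.083828)+3/2·(-8.077578)≈-29.806777; next y=7/10·4.018203+1/2·(-29.806777)≈-12.090646
n=4: y≈-12.090646, sp=-2, e=sp−y≈10.090646; I≈5.006818, D=e−e_prev≈16.108850; u=5/4·10.090646+2·5.006818+3/2·16.108850≈46.790219; next y=7/10·(-12.090646)+1/2·46.790219≈14.931657
n=5: y≈14.931657, sp=-2, e=sp−y≈-16.931657; I≈-11.924839, D=e−e_prev≈-27.022304; u=5/4·(-16.931657)+2·(-11.924839)+3/2·(-27.022304)≈-85.547704; next y=7/10·14.931657+1/2·(-85.547704)≈-32.321692
n=6: y≈-32.321692, sp=1, e=sp−y≈33.321692; I≈21.396853, D=e−e_prev≈50.253349; u=5/4·33.321692+2·21.396853+3/2·50.253349≈159.825846; next y=7/10·(-32.321692)+1/2·159.825846≈57.287738
n=7: y≈57.287738, sp=1, e=sp−y≈-56.287738; I≈-34.890885, D=e−e_prev≈-89.609430; u=5/4·(-56.287738)+2·(-34.890885)+3/2·(-89.609430)≈-274.555589; next y=7/10·57.287738+1/2·(-274.555589)≈-97.176377
n=8: y≈-97.176377, sp=1, e=sp−y≈98.176377; I≈63.285492, D=e−e_prev≈154.464116; u=5/4·98.176377+2·63.285492+3/2·154.464116≈480.987631; next y=7/10·(-97.176377)+1/2·480.987631≈172.470351
n=9: y≈172.470351, sp=1, e=sp−y≈-171.470351; I≈-108.184859, D=e−e_prev≈-269.646729; u=5/4·(-171.470351)+2·(-108.184859)+3/2·(-269.646729)≈-835.177749; next y=7/10·172.470351+1/2·(-835.177749)≈-296.859629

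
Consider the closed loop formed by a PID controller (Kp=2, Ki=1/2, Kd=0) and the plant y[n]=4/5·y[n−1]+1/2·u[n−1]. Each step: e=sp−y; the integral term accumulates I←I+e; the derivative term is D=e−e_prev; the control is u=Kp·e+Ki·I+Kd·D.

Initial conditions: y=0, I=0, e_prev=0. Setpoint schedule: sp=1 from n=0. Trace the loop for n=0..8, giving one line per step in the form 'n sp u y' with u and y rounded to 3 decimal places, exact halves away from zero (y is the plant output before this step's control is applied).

(exact arithmetic carried between steps; '≈' marks a value shown rounded to 6 d.p. or computed from one; I and e_prev carry over from the previous line; the table rounds u and y to 3 d.p., halves away from zero)
n=0: y=0, sp=1, e=sp−y=1; I=1, D=e−e_prev=1; u=2·1+1/2·1+0·1=2.5; next y=4/5·0+1/2·2.5=1.25
n=1: y=1.25, sp=1, e=sp−y=-0.25; I=0.75, D=e−e_prev=-1.25; u=2·(-0.25)+1/2·0.75+0·(-1.25)=-0.125; next y=4/5·1.25+1/2·(-0.125)=0.9375
n=2: y=0.9375, sp=1, e=sp−y=0.0625; I=0.8125, D=e−e_prev=0.3125; u=2·0.0625+1/2·0.8125+0·0.3125=0.53125; next y=4/5·0.9375+1/2·0.53125=1.015625
n=3: y=1.015625, sp=1, e=sp−y=-0.015625; I=0.796875, D=e−e_prev=-0.078125; u=2·(-0.015625)+1/2·0.796875+0·(-0.078125)≈0.367188; next y=4/5·1.015625+1/2·0.367188≈0.996094
n=4: y≈0.996094, sp=1, e=sp−y≈0.003906; I≈0.800781, D=e−e_prev≈0.019531; u=2·0.003906+1/2·0.800781+0·0.019531≈0.408203; next y=4/5·0.996094+1/2·0.408203≈1.000977
n=5: y≈1.000977, sp=1, e=sp−y≈-0.000977; I≈0.799805, D=e−e_prev≈-0.004883; u=2·(-0.000977)+1/2·0.799805+0·(-0.004883)≈0.397949; next y=4/5·1.000977+1/2·0.397949≈0.999756
n=6: y≈0.999756, sp=1, e=sp−y≈0.000244; I≈0.800049, D=e−e_prev≈0.001221; u=2·0.000244+1/2·0.800049+0·0.001221≈0.400513; next y=4/5·0.999756+1/2·0.400513≈1.000061
n=7: y≈1.000061, sp=1, e=sp−y≈-0.000061; I≈0.799988, D=e−e_prev≈-0.000305; u=2·(-0.000061)+1/2·0.799988+0·(-0.000305)≈0.399872; next y=4/5·1.000061+1/2·0.399872≈0.999985
n=8: y≈0.999985, sp=1, e=sp−y≈0.000015; I≈0.800003, D=e−e_prev≈0.000076; u=2·0.000015+1/2·0.800003+0·0.000076≈0.400032; next y=4/5·0.999985+1/2·0.400032≈1.000004

0 1 2.500 0.000
1 1 -0.125 1.250
2 1 0.531 0.938
3 1 0.367 1.016
4 1 0.408 0.996
5 1 0.398 1.001
6 1 0.401 1.000
7 1 0.400 1.000
8 1 0.400 1.000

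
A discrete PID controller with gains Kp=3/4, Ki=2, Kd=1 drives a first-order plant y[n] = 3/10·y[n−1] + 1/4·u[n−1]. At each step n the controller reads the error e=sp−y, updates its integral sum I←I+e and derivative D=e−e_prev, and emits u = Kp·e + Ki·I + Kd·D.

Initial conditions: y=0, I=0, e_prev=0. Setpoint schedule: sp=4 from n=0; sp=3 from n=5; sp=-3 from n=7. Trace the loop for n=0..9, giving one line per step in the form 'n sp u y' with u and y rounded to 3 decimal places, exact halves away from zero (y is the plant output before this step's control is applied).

0 4 15.000 0.000
1 4 4.938 3.750
2 4 14.402 2.359
3 4 8.984 4.308
4 4 13.203 3.539
5 3 6.517 4.362
6 3 10.958 2.938
7 -3 -15.403 3.621
8 -3 1.983 -2.765
9 -3 -13.989 -0.334

(exact arithmetic carried between steps; '≈' marks a value shown rounded to 6 d.p. or computed from one; I and e_prev carry over from the previous line; the table rounds u and y to 3 d.p., halves away from zero)
n=0: y=0, sp=4, e=sp−y=4; I=4, D=e−e_prev=4; u=3/4·4+2·4+1·4=15; next y=3/10·0+1/4·15=3.75
n=1: y=3.75, sp=4, e=sp−y=0.25; I=4.25, D=e−e_prev=-3.75; u=3/4·0.25+2·4.25+1·(-3.75)=4.9375; next y=3/10·3.75+1/4·4.9375=2.359375
n=2: y=2.359375, sp=4, e=sp−y=1.640625; I=5.890625, D=e−e_prev=1.390625; u=3/4·1.640625+2·5.890625+1·1.390625≈14.402344; next y=3/10·2.359375+1/4·14.402344≈4.308398
n=3: y≈4.308398, sp=4, e=sp−y≈-0.308398; I≈5.582227, D=e−e_prev≈-1.949023; u=3/4·(-0.308398)+2·5.582227+1·(-1.949023)≈8.984131; next y=3/10·4.308398+1/4·8.984131≈3.538552
n=4: y≈3.538552, sp=4, e=sp−y≈0.461448; I≈6.043674, D=e−e_prev≈0.769846; u=3/4·0.461448+2·6.043674+1·0.769846≈13.203281; next y=3/10·3.538552+1/4·13.203281≈4.362386
n=5: y≈4.362386, sp=3, e=sp−y≈-1.362386; I≈4.681288, D=e−e_prev≈-1.823834; u=3/4·(-1.362386)+2·4.681288+1·(-1.823834)≈6.516954; next y=3/10·4.362386+1/4·6.516954≈2.937954
n=6: y≈2.937954, sp=3, e=sp−y≈0.062046; I≈4.743334, D=e−e_prev≈1.424432; u=3/4·0.062046+2·4.743334+1·1.424432≈10.957634; next y=3/10·2.937954+1/4·10.957634≈3.620795
n=7: y≈3.620795, sp=-3, e=sp−y≈-6.620795; I≈-1.877461, D=e−e_prev≈-6.682841; u=3/4·(-6.620795)+2·(-1.877461)+1·(-6.682841)≈-15.403358; next y=3/10·3.620795+1/4·(-15.403358)≈-2.764601
n=8: y≈-2.764601, sp=-3, e=sp−y≈-0.235399; I≈-2.112860, D=e−e_prev≈6.385396; u=3/4·(-0.235399)+2·(-2.112860)+1·6.385396≈1.983128; next y=3/10·(-2.764601)+1/4·1.983128≈-0.333598
n=9: y≈-0.333598, sp=-3, e=sp−y≈-2.666402; I≈-4.779261, D=e−e_prev≈-2.431003; u=3/4·(-2.666402)+2·(-4.779261)+1·(-2.431003)≈-13.989326; next y=3/10·(-0.333598)+1/4·(-13.989326)≈-3.597411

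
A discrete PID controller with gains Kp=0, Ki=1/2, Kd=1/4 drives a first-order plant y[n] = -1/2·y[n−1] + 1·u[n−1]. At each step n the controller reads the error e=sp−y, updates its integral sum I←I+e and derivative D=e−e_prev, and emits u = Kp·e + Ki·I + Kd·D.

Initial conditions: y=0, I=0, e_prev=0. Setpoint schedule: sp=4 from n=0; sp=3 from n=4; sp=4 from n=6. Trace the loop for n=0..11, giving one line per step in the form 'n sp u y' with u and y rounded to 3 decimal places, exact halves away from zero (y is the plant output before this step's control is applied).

0 4 3.000 0.000
1 4 1.750 3.000
2 4 5.063 0.250
3 4 2.734 4.938
4 3 6.191 0.266
5 3 2.296 6.059
6 4 8.059 -0.733
7 4 1.608 8.426
8 4 9.958 -2.604
9 4 0.104 11.260
10 4 12.530 -5.526
11 4 -2.518 15.293

(exact arithmetic carried between steps; '≈' marks a value shown rounded to 6 d.p. or computed from one; I and e_prev carry over from the previous line; the table rounds u and y to 3 d.p., halves away from zero)
n=0: y=0, sp=4, e=sp−y=4; I=4, D=e−e_prev=4; u=0·4+1/2·4+1/4·4=3; next y=-1/2·0+1·3=3
n=1: y=3, sp=4, e=sp−y=1; I=5, D=e−e_prev=-3; u=0·1+1/2·5+1/4·(-3)=1.75; next y=-1/2·3+1·1.75=0.25
n=2: y=0.25, sp=4, e=sp−y=3.75; I=8.75, D=e−e_prev=2.75; u=0·3.75+1/2·8.75+1/4·2.75=5.0625; next y=-1/2·0.25+1·5.0625=4.9375
n=3: y=4.9375, sp=4, e=sp−y=-0.9375; I=7.8125, D=e−e_prev=-4.6875; u=0·(-0.9375)+1/2·7.8125+1/4·(-4.6875)=2.734375; next y=-1/2·4.9375+1·2.734375=0.265625
n=4: y=0.265625, sp=3, e=sp−y=2.734375; I=10.546875, D=e−e_prev=3.671875; u=0·2.734375+1/2·10.546875+1/4·3.671875≈6.191406; next y=-1/2·0.265625+1·6.191406≈6.058594
n=5: y≈6.058594, sp=3, e=sp−y≈-3.058594; I≈7.488281, D=e−e_prev≈-5.792969; u=0·(-3.058594)+1/2·7.488281+1/4·(-5.792969)≈2.295898; next y=-1/2·6.058594+1·2.295898≈-0.733398
n=6: y≈-0.733398, sp=4, e=sp−y≈4.733398; I≈12.221680, D=e−e_prev≈7.791992; u=0·4.733398+1/2·12.221680+1/4·7.791992≈8.058838; next y=-1/2·(-0.733398)+1·8.058838≈8.425537
n=7: y≈8.425537, sp=4, e=sp−y≈-4.425537; I≈7.796143, D=e−e_prev≈-9.158936; u=0·(-4.425537)+1/2·7.796143+1/4·(-9.158936)≈1.608337; next y=-1/2·8.425537+1·1.608337≈-2.604431
n=8: y≈-2.604431, sp=4, e=sp−y≈6.604431; I≈14.400574, D=e−e_prev≈11.029968; u=0·6.604431+1/2·14.400574+1/4·11.029968≈9.957779; next y=-1/2·(-2.604431)+1·9.957779≈11.259995
n=9: y≈11.259995, sp=4, e=sp−y≈-7.259995; I≈7.140579, D=e−e_prev≈-13.864426; u=0·(-7.259995)+1/2·7.140579+1/4·(-13.864426)≈0.104183; next y=-1/2·11.259995+1·0.104183≈-5.525814
n=10: y≈-5.525814, sp=4, e=sp−y≈9.525814; I≈16.666393, D=e−e_prev≈16.785809; u=0·9.525814+1/2·16.666393+1/4·16.785809≈12.529649; next y=-1/2·(-5.525814)+1·12.529649≈15.292556
n=11: y≈15.292556, sp=4, e=sp−y≈-11.292556; I≈5.373837, D=e−e_prev≈-20.818370; u=0·(-11.292556)+1/2·5.373837+1/4·(-20.818370)≈-2.517674; next y=-1/2·15.292556+1·(-2.517674)≈-10.163952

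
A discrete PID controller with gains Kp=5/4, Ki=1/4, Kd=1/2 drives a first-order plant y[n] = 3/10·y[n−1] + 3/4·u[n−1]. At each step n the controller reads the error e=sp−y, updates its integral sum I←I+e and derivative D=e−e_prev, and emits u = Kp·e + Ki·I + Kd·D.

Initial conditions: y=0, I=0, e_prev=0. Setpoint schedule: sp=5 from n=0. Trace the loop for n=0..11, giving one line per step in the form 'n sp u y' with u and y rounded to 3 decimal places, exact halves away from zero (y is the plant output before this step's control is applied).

0 5 10.000 0.000
1 5 -6.250 7.500
2 5 16.750 -2.438
3 5 -14.897 11.831
4 5 29.439 -7.623
5 5 -31.963 19.792
6 5 53.700 -18.035
7 5 -65.254 34.865
8 5 100.421 -38.481
9 5 -129.887 63.772
10 5 190.657 -78.283
11 5 -255.132 119.508

(exact arithmetic carried between steps; '≈' marks a value shown rounded to 6 d.p. or computed from one; I and e_prev carry over from the previous line; the table rounds u and y to 3 d.p., halves away from zero)
n=0: y=0, sp=5, e=sp−y=5; I=5, D=e−e_prev=5; u=5/4·5+1/4·5+1/2·5=10; next y=3/10·0+3/4·10=7.5
n=1: y=7.5, sp=5, e=sp−y=-2.5; I=2.5, D=e−e_prev=-7.5; u=5/4·(-2.5)+1/4·2.5+1/2·(-7.5)=-6.25; next y=3/10·7.5+3/4·(-6.25)=-2.4375
n=2: y=-2.4375, sp=5, e=sp−y=7.4375; I=9.9375, D=e−e_prev=9.9375; u=5/4·7.4375+1/4·9.9375+1/2·9.9375=16.75; next y=3/10·(-2.4375)+3/4·16.75=11.83125
n=3: y=11.83125, sp=5, e=sp−y=-6.83125; I=3.10625, D=e−e_prev=-14.26875; u=5/4·(-6.83125)+1/4·3.10625+1/2·(-14.26875)=-14.896875; next y=3/10·11.83125+3/4·(-14.896875)≈-7.623281
n=4: y≈-7.623281, sp=5, e=sp−y≈12.623281; I≈15.729531, D=e−e_prev≈19.454531; u=5/4·12.623281+1/4·15.729531+1/2·19.454531≈29.43875; next y=3/10·(-7.623281)+3/4·29.43875≈19.792078
n=5: y≈19.792078, sp=5, e=sp−y≈-14.792078; I≈0.937453, D=e−e_prev≈-27.415359; u=5/4·(-14.792078)+1/4·0.937453+1/2·(-27.415359)≈-31.963414; next y=3/10·19.792078+3/4·(-31.963414)≈-18.034937
n=6: y≈-18.034937, sp=5, e=sp−y≈23.034937; I≈23.972390, D=e−e_prev≈37.827015; u=5/4·23.034937+1/4·23.972390+1/2·37.827015≈53.700277; next y=3/10·(-18.034937)+3/4·53.700277≈34.864726
n=7: y≈34.864726, sp=5, e=sp−y≈-29.864726; I≈-5.892336, D=e−e_prev≈-52.899663; u=5/4·(-29.864726)+1/4·(-5.892336)+1/2·(-52.899663)≈-65.253824; next y=3/10·34.864726+3/4·(-65.253824)≈-38.480950
n=8: y≈-38.480950, sp=5, e=sp−y≈43.480950; I≈37.588614, D=e−e_prev≈73.345676; u=5/4·43.480950+1/4·37.588614+1/2·73.345676≈100.421179; next y=3/10·(-38.480950)+3/4·100.421179≈63.771599
n=9: y≈63.771599, sp=5, e=sp−y≈-58.771599; I≈-21.182985, D=e−e_prev≈-102.252549; u=5/4·(-58.771599)+1/4·(-21.182985)+1/2·(-102.252549)≈-129.886520; next y=3/10·63.771599+3/4·(-129.886520)≈-78.283410
n=10: y≈-78.283410, sp=5, e=sp−y≈83.283410; I≈62.100425, D=e−e_prev≈142.055009; u=5/4·83.283410+1/4·62.100425+1/2·142.055009≈190.656873; next y=3/10·(-78.283410)+3/4·190.656873≈119.507632
n=11: y≈119.507632, sp=5, e=sp−y≈-114.507632; I≈-52.407207, D=e−e_prev≈-197.791042; u=5/4·(-114.507632)+1/4·(-52.407207)+1/2·(-197.791042)≈-255.131863; next y=3/10·119.507632+3/4·(-255.131863)≈-155.496607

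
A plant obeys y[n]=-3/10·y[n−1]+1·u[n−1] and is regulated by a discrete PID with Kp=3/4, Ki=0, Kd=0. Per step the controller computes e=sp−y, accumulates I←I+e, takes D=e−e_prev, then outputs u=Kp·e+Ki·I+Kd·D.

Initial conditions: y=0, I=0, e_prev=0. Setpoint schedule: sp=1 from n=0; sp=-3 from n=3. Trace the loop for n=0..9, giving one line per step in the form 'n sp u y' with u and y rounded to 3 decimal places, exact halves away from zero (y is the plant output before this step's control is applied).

(exact arithmetic carried between steps; '≈' marks a value shown rounded to 6 d.p. or computed from one; I and e_prev carry over from the previous line; the table rounds u and y to 3 d.p., halves away from zero)
n=0: y=0, sp=1, e=sp−y=1; I=1, D=e−e_prev=1; u=3/4·1+0·1+0·1=0.75; next y=-3/10·0+1·0.75=0.75
n=1: y=0.75, sp=1, e=sp−y=0.25; I=1.25, D=e−e_prev=-0.75; u=3/4·0.25+0·1.25+0·(-0.75)=0.1875; next y=-3/10·0.75+1·0.1875=-0.0375
n=2: y=-0.0375, sp=1, e=sp−y=1.0375; I=2.2875, D=e−e_prev=0.7875; u=3/4·1.0375+0·2.2875+0·0.7875=0.778125; next y=-3/10·(-0.0375)+1·0.778125=0.789375
n=3: y=0.789375, sp=-3, e=sp−y=-3.789375; I=-1.501875, D=e−e_prev=-4.826875; u=3/4·(-3.789375)+0·(-1.501875)+0·(-4.826875)≈-2.842031; next y=-3/10·0.789375+1·(-2.842031)≈-3.078844
n=4: y≈-3.078844, sp=-3, e=sp−y≈0.078844; I≈-1.423031, D=e−e_prev≈3.868219; u=3/4·0.078844+0·(-1.423031)+0·3.868219≈0.059133; next y=-3/10·(-3.078844)+1·0.059133≈0.982786
n=5: y≈0.982786, sp=-3, e=sp−y≈-3.982786; I≈-5.405817, D=e−e_prev≈-4.061630; u=3/4·(-3.982786)+0·(-5.405817)+0·(-4.061630)≈-2.987089; next y=-3/10·0.982786+1·(-2.987089)≈-3.281925
n=6: y≈-3.281925, sp=-3, e=sp−y≈0.281925; I≈-5.123892, D=e−e_prev≈4.264711; u=3/4·0.281925+0·(-5.123892)+0·4.264711≈0.211444; next y=-3/10·(-3.281925)+1·0.211444≈1.196021
n=7: y≈1.196021, sp=-3, e=sp−y≈-4.196021; I≈-9.319913, D=e−e_prev≈-4.477947; u=3/4·(-4.196021)+0·(-9.319913)+0·(-4.477947)≈-3.147016; next y=-3/10·1.196021+1·(-3.147016)≈-3.505823
n=8: y≈-3.505823, sp=-3, e=sp−y≈0.505823; I≈-8.814091, D=e−e_prev≈4.701844; u=3/4·0.505823+0·(-8.814091)+0·4.701844≈0.379367; next y=-3/10·(-3.505823)+1·0.379367≈1.431114
n=9: y≈1.431114, sp=-3, e=sp−y≈-4.431114; I≈-13.245205, D=e−e_prev≈-4.936936; u=3/4·(-4.431114)+0·(-13.245205)+0·(-4.936936)≈-3.323335; next y=-3/10·1.431114+1·(-3.323335)≈-3.752669

0 1 0.750 0.000
1 1 0.188 0.750
2 1 0.778 -0.038
3 -3 -2.842 0.789
4 -3 0.059 -3.079
5 -3 -2.987 0.983
6 -3 0.211 -3.282
7 -3 -3.147 1.196
8 -3 0.379 -3.506
9 -3 -3.323 1.431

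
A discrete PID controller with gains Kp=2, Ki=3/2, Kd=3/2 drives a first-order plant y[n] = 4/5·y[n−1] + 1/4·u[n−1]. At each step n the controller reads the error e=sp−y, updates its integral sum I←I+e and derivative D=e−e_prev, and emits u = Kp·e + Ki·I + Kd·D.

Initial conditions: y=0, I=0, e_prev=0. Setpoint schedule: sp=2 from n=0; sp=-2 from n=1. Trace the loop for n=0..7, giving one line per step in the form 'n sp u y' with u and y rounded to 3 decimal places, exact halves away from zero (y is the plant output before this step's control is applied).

(exact arithmetic carried between steps; '≈' marks a value shown rounded to 6 d.p. or computed from one; I and e_prev carry over from the previous line; the table rounds u and y to 3 d.p., halves away from zero)
n=0: y=0, sp=2, e=sp−y=2; I=2, D=e−e_prev=2; u=2·2+3/2·2+3/2·2=10; next y=4/5·0+1/4·10=2.5
n=1: y=2.5, sp=-2, e=sp−y=-4.5; I=-2.5, D=e−e_prev=-6.5; u=2·(-4.5)+3/2·(-2.5)+3/2·(-6.5)=-22.5; next y=4/5·2.5+1/4·(-22.5)=-3.625
n=2: y=-3.625, sp=-2, e=sp−y=1.625; I=-0.875, D=e−e_prev=6.125; u=2·1.625+3/2·(-0.875)+3/2·6.125=11.125; next y=4/5·(-3.625)+1/4·11.125=-0.11875
n=3: y=-0.11875, sp=-2, e=sp−y=-1.88125; I=-2.75625, D=e−e_prev=-3.50625; u=2·(-1.88125)+3/2·(-2.75625)+3/2·(-3.50625)=-13.15625; next y=4/5·(-0.11875)+1/4·(-13.15625)≈-3.384063
n=4: y≈-3.384063, sp=-2, e=sp−y≈1.384063; I≈-1.372188, D=e−e_prev≈3.265313; u=2·1.384063+3/2·(-1.372188)+3/2·3.265313≈5.607813; next y=4/5·(-3.384063)+1/4·5.607813≈-1.305297
n=5: y≈-1.305297, sp=-2, e=sp−y≈-0.694703; I≈-2.066891, D=e−e_prev≈-2.078766; u=2·(-0.694703)+3/2·(-2.066891)+3/2·(-2.078766)≈-7.607891; next y=4/5·(-1.305297)+1/4·(-7.607891)≈-2.946210
n=6: y≈-2.946210, sp=-2, e=sp−y≈0.946210; I≈-1.120680, D=e−e_prev≈1.640913; u=2·0.946210+3/2·(-1.120680)+3/2·1.640913≈2.672770; next y=4/5·(-2.946210)+1/4·2.672770≈-1.688776
n=7: y≈-1.688776, sp=-2, e=sp−y≈-0.311224; I≈-1.431905, D=e−e_prev≈-1.257434; u=2·(-0.311224)+3/2·(-1.431905)+3/2·(-1.257434)≈-4.656457; next y=4/5·(-1.688776)+1/4·(-4.656457)≈-2.515135

0 2 10.000 0.000
1 -2 -22.500 2.500
2 -2 11.125 -3.625
3 -2 -13.156 -0.119
4 -2 5.608 -3.384
5 -2 -7.608 -1.305
6 -2 2.673 -2.946
7 -2 -4.656 -1.689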